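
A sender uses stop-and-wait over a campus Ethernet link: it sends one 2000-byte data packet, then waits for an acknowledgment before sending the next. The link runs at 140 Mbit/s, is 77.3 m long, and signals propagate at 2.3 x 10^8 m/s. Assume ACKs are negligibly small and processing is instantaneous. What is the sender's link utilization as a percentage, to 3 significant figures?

t_tx = L/R = 16000/140000000 = 0.000114286 s.
t_prop = 77.3/2.3e+08 = 3.36087e-07 s; RTT = 6.72174e-07 s.
Cycle = t_tx + RTT = 0.000114958 s.
Utilization = t_tx / cycle = 0.000114286/0.000114958 = 99.4 %.

99.4 %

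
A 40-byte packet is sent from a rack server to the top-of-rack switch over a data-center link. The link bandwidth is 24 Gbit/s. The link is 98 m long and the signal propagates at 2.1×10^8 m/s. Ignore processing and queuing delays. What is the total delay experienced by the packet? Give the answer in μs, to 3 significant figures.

0.480 μs

L = 40 × 8 = 320 bits.
Transmission delay = L/R = 320 / 24000000000 = 0.0133333 μs.
Propagation delay = d/s = 98 m / 210000000 m/s = 0.466667 μs.
Total = 0.480 μs.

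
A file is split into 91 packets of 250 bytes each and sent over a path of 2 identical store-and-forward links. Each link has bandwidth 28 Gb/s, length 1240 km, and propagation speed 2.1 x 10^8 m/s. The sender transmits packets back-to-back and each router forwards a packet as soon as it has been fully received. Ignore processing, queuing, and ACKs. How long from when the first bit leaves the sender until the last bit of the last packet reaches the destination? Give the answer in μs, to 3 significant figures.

11800 μs

Per-hop transmission t_tx = L/R = 2000/28000000000 = 0.0714286 μs.
Per-hop propagation t_prop = 1240000/210000000 = 5904.76 μs.
Pipeline fill: first packet needs 2·t_tx to clear all hops; remaining 90 packets each add one t_tx.
Total = (2+91-1)·t_tx + 2·t_prop = 92·0.0714286 + 2·5904.76 = 11800 μs.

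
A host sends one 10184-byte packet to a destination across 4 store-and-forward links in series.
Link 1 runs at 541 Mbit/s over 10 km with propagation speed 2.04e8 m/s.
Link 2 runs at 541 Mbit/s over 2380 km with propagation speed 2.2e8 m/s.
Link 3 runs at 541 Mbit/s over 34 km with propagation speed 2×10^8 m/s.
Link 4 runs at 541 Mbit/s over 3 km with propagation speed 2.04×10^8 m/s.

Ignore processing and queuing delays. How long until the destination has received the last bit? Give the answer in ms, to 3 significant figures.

L = 10184 × 8 = 81472 bits.
Transmission delay per hop = L/R = 81472/541000000 = 0.150595 ms; 4 hops → 0.602381 ms.
Propagation delays (d/s per hop): 0.0490196, 10.8182, 0.17, 0.0147059 ms; sum = 11.0519 ms.
End-to-end = 11.7 ms.

11.7 ms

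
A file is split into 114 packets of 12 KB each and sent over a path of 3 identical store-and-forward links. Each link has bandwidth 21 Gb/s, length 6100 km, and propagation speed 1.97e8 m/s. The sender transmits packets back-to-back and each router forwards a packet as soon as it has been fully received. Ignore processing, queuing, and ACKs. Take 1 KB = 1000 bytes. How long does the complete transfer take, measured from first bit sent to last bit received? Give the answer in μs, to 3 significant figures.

93400 μs

Per-hop transmission t_tx = L/R = 96000/21000000000 = 4.57143 μs.
Per-hop propagation t_prop = 6100000/197000000 = 30964.5 μs.
Pipeline fill: first packet needs 3·t_tx to clear all hops; remaining 113 packets each add one t_tx.
Total = (3+114-1)·t_tx + 3·t_prop = 116·4.57143 + 3·30964.5 = 93400 μs.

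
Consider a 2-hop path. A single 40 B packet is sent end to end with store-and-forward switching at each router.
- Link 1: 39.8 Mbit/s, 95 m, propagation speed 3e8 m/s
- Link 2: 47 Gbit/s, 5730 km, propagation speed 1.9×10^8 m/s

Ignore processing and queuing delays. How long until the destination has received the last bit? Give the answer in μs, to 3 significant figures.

30200 μs

L = 40 × 8 = 320 bits.
Transmission delays (L/R per hop): 8.0402, 0.00680851 μs; sum = 8.04701 μs.
Propagation delays (d/s per hop): 0.316667, 30157.9 μs; sum = 30158.2 μs.
End-to-end = 30200 μs.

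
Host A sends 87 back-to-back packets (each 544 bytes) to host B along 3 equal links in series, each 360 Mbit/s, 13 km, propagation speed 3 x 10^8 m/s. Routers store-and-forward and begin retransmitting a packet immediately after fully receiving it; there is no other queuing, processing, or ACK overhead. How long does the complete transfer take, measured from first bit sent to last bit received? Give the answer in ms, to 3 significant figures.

1.21 ms

Per-hop transmission t_tx = L/R = 4352/360000000 = 0.0120889 ms.
Per-hop propagation t_prop = 13000/300000000 = 0.0433333 ms.
Pipeline fill: first packet needs 3·t_tx to clear all hops; remaining 86 packets each add one t_tx.
Total = (3+87-1)·t_tx + 3·t_prop = 89·0.0120889 + 3·0.0433333 = 1.21 ms.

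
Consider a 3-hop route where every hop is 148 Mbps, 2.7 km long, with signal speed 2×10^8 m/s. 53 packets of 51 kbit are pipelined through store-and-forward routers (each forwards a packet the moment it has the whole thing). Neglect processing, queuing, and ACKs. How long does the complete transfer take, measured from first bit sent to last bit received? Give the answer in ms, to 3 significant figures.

Per-hop transmission t_tx = L/R = 51000/148000000 = 0.344595 ms.
Per-hop propagation t_prop = 2700/200000000 = 0.0135 ms.
Pipeline fill: first packet needs 3·t_tx to clear all hops; remaining 52 packets each add one t_tx.
Total = (3+53-1)·t_tx + 3·t_prop = 55·0.344595 + 3·0.0135 = 19.0 ms.

19.0 ms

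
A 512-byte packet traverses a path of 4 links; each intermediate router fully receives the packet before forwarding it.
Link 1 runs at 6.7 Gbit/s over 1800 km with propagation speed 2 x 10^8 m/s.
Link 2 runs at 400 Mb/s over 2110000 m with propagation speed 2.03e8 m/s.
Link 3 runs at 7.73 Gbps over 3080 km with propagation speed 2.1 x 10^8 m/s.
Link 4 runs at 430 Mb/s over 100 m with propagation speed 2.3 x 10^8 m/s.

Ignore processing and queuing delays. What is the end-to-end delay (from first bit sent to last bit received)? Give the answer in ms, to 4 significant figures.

34.08 ms

L = 512 × 8 = 4096 bits.
Transmission delays (L/R per hop): 0.000611343, 0.01024, 0.000529884, 0.00952558 ms; sum = 0.0209068 ms.
Propagation delays (d/s per hop): 9, 10.3941, 14.6667, 0.000434783 ms; sum = 34.0612 ms.
End-to-end = 34.08 ms.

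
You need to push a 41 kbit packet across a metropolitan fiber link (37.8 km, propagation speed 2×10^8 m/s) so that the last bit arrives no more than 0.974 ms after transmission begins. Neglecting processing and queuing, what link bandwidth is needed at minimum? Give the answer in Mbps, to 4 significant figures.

52.23 Mbps

Propagation delay = 37800 / 200000000 = 0.189 ms.
Transmission budget = 0.974 − 0.189 = 0.785 ms.
R ≥ L / t_tx = 41000 bits / 0.000785 s = 52.23 Mbps.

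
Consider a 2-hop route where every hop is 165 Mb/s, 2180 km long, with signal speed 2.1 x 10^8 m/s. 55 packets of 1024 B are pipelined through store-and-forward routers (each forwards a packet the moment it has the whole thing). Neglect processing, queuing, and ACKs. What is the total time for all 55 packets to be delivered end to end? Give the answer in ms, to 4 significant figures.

23.54 ms

Per-hop transmission t_tx = L/R = 8192/165000000 = 0.0496485 ms.
Per-hop propagation t_prop = 2180000/210000000 = 10.381 ms.
Pipeline fill: first packet needs 2·t_tx to clear all hops; remaining 54 packets each add one t_tx.
Total = (2+55-1)·t_tx + 2·t_prop = 56·0.0496485 + 2·10.381 = 23.54 ms.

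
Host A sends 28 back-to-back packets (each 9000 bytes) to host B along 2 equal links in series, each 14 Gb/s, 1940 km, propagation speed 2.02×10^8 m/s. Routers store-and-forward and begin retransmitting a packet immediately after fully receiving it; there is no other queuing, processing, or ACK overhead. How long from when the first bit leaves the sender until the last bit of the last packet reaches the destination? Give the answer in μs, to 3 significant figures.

Per-hop transmission t_tx = L/R = 72000/14000000000 = 5.14286 μs.
Per-hop propagation t_prop = 1940000/202000000 = 9603.96 μs.
Pipeline fill: first packet needs 2·t_tx to clear all hops; remaining 27 packets each add one t_tx.
Total = (2+28-1)·t_tx + 2·t_prop = 29·5.14286 + 2·9603.96 = 19400 μs.

19400 μs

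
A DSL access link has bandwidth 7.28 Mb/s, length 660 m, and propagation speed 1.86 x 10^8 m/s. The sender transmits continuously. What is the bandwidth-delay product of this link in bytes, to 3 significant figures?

3.23 bytes

Propagation delay = 660 / 186000000 = 3.54839e-06 s.
BDP = R × t_prop = 7280000 × 3.54839e-06 = 25.8323 bits.
In bytes: 25.8323/8 = 3.23 bytes.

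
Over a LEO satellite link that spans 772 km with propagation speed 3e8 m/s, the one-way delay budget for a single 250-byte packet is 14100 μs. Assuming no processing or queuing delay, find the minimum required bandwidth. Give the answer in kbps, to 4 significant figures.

L = 2000 bits.
Propagation delay = 772000 / 300000000 = 2573.33 μs.
Transmission budget = 14100 − 2573.33 = 11526.7 μs.
R ≥ L / t_tx = 2000 bits / 0.0115267 s = 173.5 kbps.

173.5 kbps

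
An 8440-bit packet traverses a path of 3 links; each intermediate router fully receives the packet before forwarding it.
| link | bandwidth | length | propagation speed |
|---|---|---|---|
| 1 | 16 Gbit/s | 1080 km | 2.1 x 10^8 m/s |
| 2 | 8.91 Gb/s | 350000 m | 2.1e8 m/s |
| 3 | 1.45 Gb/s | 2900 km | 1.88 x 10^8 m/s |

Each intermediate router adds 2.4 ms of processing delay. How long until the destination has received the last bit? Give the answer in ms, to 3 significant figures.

27.0 ms

Transmission delays (L/R per hop): 0.0005275, 0.00094725, 0.00582069 ms; sum = 0.00729544 ms.
Propagation delays (d/s per hop): 5.14286, 1.66667, 15.4255 ms; sum = 22.2351 ms.
Processing at 2 router(s): 2 × 2.4 ms = 4.8 ms.
End-to-end = 27.0 ms.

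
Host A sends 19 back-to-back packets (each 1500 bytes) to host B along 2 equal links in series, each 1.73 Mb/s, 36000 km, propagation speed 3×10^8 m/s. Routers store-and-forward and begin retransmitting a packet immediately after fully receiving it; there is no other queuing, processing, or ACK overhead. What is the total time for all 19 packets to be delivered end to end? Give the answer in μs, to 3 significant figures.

379000 μs

Per-hop transmission t_tx = L/R = 12000/1730000 = 6936.42 μs.
Per-hop propagation t_prop = 36000000/300000000 = 120000 μs.
Pipeline fill: first packet needs 2·t_tx to clear all hops; remaining 18 packets each add one t_tx.
Total = (2+19-1)·t_tx + 2·t_prop = 20·6936.42 + 2·120000 = 379000 μs.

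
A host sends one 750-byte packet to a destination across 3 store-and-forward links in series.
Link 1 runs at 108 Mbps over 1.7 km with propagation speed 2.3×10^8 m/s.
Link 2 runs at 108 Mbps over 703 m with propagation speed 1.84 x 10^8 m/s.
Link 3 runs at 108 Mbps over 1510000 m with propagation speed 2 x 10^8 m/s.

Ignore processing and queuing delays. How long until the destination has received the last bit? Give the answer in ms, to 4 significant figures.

7.728 ms

L = 750 × 8 = 6000 bits.
Transmission delay per hop = L/R = 6000/108000000 = 0.0555556 ms; 3 hops → 0.166667 ms.
Propagation delays (d/s per hop): 0.0073913, 0.00382065, 7.55 ms; sum = 7.56121 ms.
End-to-end = 7.728 ms.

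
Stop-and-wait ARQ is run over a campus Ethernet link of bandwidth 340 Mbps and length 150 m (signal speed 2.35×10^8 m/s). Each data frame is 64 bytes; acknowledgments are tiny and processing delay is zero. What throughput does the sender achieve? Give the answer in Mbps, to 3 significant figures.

t_tx = L/R = 512/340000000 = 1.50588e-06 s.
t_prop = 150/235000000 = 6.38298e-07 s; RTT = 1.2766e-06 s.
Cycle = t_tx + RTT = 2.78248e-06 s.
Throughput = L / cycle = 512 / 2.78248e-06 = 184 Mbps.

184 Mbps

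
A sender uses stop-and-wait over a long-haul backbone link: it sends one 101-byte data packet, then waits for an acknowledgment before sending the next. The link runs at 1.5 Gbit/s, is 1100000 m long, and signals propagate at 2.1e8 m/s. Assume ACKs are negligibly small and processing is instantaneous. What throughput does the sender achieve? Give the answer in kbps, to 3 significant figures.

t_tx = L/R = 808/1500000000 = 5.38667e-07 s.
t_prop = 1100000/210000000 = 0.0052381 s; RTT = 0.0104762 s.
Cycle = t_tx + RTT = 0.0104767 s.
Throughput = L / cycle = 808 / 0.0104767 = 77.1 kbps.

77.1 kbps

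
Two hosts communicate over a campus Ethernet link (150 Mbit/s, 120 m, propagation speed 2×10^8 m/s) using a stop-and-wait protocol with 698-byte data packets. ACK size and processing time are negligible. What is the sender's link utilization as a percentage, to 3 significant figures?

96.9 %

t_tx = L/R = 5584/150000000 = 3.72267e-05 s.
t_prop = 120/200000000 = 6e-07 s; RTT = 1.2e-06 s.
Cycle = t_tx + RTT = 3.84267e-05 s.
Utilization = t_tx / cycle = 3.72267e-05/3.84267e-05 = 96.9 %.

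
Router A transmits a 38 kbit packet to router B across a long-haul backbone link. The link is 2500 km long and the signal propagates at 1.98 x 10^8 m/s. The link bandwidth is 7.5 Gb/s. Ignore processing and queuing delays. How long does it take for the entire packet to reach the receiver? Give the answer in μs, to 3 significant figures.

12600 μs

L = 38000 bits.
Transmission delay = L/R = 38000 / 7500000000 = 5.06667 μs.
Propagation delay = d/s = 2500000 m / 198000000 m/s = 12626.3 μs.
Total = 12600 μs.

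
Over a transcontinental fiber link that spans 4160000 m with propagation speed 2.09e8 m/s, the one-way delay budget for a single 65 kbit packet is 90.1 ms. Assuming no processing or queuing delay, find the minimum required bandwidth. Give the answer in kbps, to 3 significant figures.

926 kbps

Propagation delay = 4160000 / 209000000 = 19.9043 ms.
Transmission budget = 90.1 − 19.9043 = 70.1957 ms.
R ≥ L / t_tx = 65000 bits / 0.0701957 s = 926 kbps.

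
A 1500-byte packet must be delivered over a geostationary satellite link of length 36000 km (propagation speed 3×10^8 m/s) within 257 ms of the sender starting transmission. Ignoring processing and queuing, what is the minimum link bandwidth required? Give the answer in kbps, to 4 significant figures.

L = 12000 bits.
Propagation delay = 36000000 / 300000000 = 120 ms.
Transmission budget = 257 − 120 = 137 ms.
R ≥ L / t_tx = 12000 bits / 0.137 s = 87.59 kbps.

87.59 kbps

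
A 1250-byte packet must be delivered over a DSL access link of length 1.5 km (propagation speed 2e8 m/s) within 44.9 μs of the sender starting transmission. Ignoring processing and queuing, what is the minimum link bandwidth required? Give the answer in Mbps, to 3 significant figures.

267 Mbps

L = 10000 bits.
Propagation delay = 1500 / 200000000 = 7.5 μs.
Transmission budget = 44.9 − 7.5 = 37.4 μs.
R ≥ L / t_tx = 10000 bits / 3.74e-05 s = 267 Mbps.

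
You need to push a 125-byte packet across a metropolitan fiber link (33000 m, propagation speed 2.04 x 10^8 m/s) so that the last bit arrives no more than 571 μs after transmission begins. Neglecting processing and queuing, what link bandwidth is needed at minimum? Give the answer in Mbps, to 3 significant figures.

L = 1000 bits.
Propagation delay = 33000 / 204000000 = 161.765 μs.
Transmission budget = 571 − 161.765 = 409.235 μs.
R ≥ L / t_tx = 1000 bits / 0.000409235 s = 2.44 Mbps.

2.44 Mbps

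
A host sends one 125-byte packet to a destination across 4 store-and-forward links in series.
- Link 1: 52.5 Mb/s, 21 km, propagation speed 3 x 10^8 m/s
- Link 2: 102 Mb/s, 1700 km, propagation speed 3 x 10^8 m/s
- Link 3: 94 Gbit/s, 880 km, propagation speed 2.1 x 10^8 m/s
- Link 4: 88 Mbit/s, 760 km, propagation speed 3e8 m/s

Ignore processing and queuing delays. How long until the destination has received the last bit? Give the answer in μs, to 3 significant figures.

L = 125 × 8 = 1000 bits.
Transmission delays (L/R per hop): 19.0476, 9.80392, 0.0106383, 11.3636 μs; sum = 40.2258 μs.
Propagation delays (d/s per hop): 70, 5666.67, 4190.48, 2533.33 μs; sum = 12460.5 μs.
End-to-end = 12500 μs.

12500 μs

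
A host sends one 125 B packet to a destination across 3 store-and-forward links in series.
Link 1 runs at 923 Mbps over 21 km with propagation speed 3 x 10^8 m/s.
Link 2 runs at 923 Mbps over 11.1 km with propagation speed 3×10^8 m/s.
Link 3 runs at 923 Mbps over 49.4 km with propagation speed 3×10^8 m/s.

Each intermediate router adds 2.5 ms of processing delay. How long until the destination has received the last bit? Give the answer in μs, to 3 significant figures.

L = 125 × 8 = 1000 bits.
Transmission delay per hop = L/R = 1000/923000000 = 1.08342 μs; 3 hops → 3.25027 μs.
Propagation delays (d/s per hop): 70, 37, 164.667 μs; sum = 271.667 μs.
Processing at 2 router(s): 2 × 2.5 ms = 5000 μs.
End-to-end = 5270 μs.

5270 μs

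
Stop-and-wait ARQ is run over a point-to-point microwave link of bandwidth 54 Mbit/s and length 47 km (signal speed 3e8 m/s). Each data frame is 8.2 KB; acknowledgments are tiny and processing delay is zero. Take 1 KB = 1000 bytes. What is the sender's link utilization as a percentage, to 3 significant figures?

t_tx = L/R = 65600/54000000 = 0.00121481 s.
t_prop = 47000/300000000 = 0.000156667 s; RTT = 0.000313333 s.
Cycle = t_tx + RTT = 0.00152815 s.
Utilization = t_tx / cycle = 0.00121481/0.00152815 = 79.5 %.

79.5 %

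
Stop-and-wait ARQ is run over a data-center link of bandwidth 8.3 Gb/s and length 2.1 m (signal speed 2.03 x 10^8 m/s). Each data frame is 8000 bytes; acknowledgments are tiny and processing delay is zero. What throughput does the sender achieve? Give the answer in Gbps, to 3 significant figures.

8.28 Gbps

t_tx = L/R = 64000/8.3e+09 = 7.71084e-06 s.
t_prop = 2.1/2.03e+08 = 1.03448e-08 s; RTT = 2.06897e-08 s.
Cycle = t_tx + RTT = 7.73153e-06 s.
Throughput = L / cycle = 64000 / 7.73153e-06 = 8.28 Gbps.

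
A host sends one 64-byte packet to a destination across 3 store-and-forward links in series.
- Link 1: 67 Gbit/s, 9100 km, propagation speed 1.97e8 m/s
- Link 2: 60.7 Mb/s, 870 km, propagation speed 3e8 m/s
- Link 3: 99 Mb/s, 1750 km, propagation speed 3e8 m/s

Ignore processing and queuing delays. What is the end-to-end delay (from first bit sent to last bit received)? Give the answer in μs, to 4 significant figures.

L = 64 × 8 = 512 bits.
Transmission delays (L/R per hop): 0.00764179, 8.43493, 5.17172 μs; sum = 13.6143 μs.
Propagation delays (d/s per hop): 46192.9, 2900, 5833.33 μs; sum = 54926.2 μs.
End-to-end = 54940 μs.

54940 μs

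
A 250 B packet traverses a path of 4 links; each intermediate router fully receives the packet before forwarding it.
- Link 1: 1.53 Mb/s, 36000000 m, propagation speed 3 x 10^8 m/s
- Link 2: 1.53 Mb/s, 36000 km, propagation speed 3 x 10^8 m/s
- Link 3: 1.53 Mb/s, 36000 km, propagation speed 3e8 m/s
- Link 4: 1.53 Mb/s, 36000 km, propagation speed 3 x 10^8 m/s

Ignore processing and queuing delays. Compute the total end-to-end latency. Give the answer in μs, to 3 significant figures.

485000 μs

L = 250 × 8 = 2000 bits.
Transmission delay per hop = L/R = 2000/1530000 = 1307.19 μs; 4 hops → 5228.76 μs.
Propagation delays (d/s per hop): 120000, 120000, 120000, 120000 μs; sum = 480000 μs.
End-to-end = 485000 μs.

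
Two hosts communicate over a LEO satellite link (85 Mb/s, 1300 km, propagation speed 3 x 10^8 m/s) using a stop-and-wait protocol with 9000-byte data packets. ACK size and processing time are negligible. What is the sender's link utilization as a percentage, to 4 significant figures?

t_tx = L/R = 72000/85000000 = 0.000847059 s.
t_prop = 1300000/300000000 = 0.00433333 s; RTT = 0.00866667 s.
Cycle = t_tx + RTT = 0.00951373 s.
Utilization = t_tx / cycle = 0.000847059/0.00951373 = 8.904 %.

8.904 %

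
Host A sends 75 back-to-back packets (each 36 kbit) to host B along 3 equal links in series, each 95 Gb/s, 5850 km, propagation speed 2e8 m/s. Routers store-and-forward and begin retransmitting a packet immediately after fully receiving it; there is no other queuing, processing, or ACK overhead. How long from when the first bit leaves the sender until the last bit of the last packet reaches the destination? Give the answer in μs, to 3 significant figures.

87800 μs

Per-hop transmission t_tx = L/R = 36000/95000000000 = 0.378947 μs.
Per-hop propagation t_prop = 5850000/200000000 = 29250 μs.
Pipeline fill: first packet needs 3·t_tx to clear all hops; remaining 74 packets each add one t_tx.
Total = (3+75-1)·t_tx + 3·t_prop = 77·0.378947 + 3·29250 = 87800 μs.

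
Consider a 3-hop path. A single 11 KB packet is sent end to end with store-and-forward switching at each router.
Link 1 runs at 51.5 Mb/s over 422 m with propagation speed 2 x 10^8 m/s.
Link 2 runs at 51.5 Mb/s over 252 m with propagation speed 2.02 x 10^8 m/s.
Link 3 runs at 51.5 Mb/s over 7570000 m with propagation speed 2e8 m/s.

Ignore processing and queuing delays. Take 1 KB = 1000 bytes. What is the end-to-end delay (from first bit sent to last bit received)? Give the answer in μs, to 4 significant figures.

42980 μs

L = 88000 bits.
Transmission delay per hop = L/R = 88000/51500000 = 1708.74 μs; 3 hops → 5126.21 μs.
Propagation delays (d/s per hop): 2.11, 1.24752, 37850 μs; sum = 37853.4 μs.
End-to-end = 42980 μs.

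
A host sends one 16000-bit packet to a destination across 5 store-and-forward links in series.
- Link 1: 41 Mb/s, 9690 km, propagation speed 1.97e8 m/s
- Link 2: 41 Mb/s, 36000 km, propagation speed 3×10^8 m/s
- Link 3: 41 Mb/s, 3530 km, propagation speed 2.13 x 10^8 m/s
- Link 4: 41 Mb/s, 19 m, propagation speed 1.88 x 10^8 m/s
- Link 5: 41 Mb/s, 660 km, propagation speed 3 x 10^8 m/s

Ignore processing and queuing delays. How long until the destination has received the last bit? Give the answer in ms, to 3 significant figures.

190 ms

Transmission delay per hop = L/R = 16000/41000000 = 0.390244 ms; 5 hops → 1.95122 ms.
Propagation delays (d/s per hop): 49.1878, 120, 16.5728, 0.000101064, 2.2 ms; sum = 187.961 ms.
End-to-end = 190 ms.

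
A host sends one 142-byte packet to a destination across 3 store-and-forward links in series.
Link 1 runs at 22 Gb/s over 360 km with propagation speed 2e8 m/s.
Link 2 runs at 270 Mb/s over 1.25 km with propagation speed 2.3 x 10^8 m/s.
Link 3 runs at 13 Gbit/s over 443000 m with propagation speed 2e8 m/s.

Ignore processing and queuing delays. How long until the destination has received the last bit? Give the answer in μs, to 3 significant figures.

L = 142 × 8 = 1136 bits.
Transmission delays (L/R per hop): 0.0516364, 4.20741, 0.0873846 μs; sum = 4.34643 μs.
Propagation delays (d/s per hop): 1800, 5.43478, 2215 μs; sum = 4020.43 μs.
End-to-end = 4020 μs.

4020 μs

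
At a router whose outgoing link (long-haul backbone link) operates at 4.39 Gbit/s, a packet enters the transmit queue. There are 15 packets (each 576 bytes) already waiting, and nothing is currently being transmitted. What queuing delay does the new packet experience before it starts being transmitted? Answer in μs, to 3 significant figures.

15.7 μs

Each queued packet: L/R = 4608/4390000000 = 1.04966 μs.
15 queued → 15.7449 μs.
Queuing delay = 15.7 μs.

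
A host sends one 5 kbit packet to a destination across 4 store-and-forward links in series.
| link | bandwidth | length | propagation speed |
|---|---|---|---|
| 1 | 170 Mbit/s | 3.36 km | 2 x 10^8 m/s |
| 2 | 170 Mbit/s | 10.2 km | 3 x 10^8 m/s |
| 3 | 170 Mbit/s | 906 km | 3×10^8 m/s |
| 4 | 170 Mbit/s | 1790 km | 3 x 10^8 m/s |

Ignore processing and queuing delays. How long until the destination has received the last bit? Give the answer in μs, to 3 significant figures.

9160 μs

L = 5000 bits.
Transmission delay per hop = L/R = 5000/170000000 = 29.4118 μs; 4 hops → 117.647 μs.
Propagation delays (d/s per hop): 16.8, 34, 3020, 5966.67 μs; sum = 9037.47 μs.
End-to-end = 9160 μs.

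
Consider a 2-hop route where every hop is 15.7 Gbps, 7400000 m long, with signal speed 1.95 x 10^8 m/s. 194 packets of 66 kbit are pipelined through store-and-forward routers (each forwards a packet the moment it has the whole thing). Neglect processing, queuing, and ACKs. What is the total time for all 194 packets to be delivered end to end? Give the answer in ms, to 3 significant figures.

Per-hop transmission t_tx = L/R = 66000/15700000000 = 0.00420382 ms.
Per-hop propagation t_prop = 7400000/195000000 = 37.9487 ms.
Pipeline fill: first packet needs 2·t_tx to clear all hops; remaining 193 packets each add one t_tx.
Total = (2+194-1)·t_tx + 2·t_prop = 195·0.00420382 + 2·37.9487 = 76.7 ms.

76.7 ms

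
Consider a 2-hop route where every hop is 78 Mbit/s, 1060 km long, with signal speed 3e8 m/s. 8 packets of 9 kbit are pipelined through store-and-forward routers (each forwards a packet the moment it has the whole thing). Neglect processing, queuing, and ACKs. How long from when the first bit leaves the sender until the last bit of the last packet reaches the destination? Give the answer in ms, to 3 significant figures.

Per-hop transmission t_tx = L/R = 9000/78000000 = 0.115385 ms.
Per-hop propagation t_prop = 1060000/300000000 = 3.53333 ms.
Pipeline fill: first packet needs 2·t_tx to clear all hops; remaining 7 packets each add one t_tx.
Total = (2+8-1)·t_tx + 2·t_prop = 9·0.115385 + 2·3.53333 = 8.11 ms.

8.11 ms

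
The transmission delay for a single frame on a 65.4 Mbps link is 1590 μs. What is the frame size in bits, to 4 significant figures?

L = R × t_tx = 6.54e+07 b/s × 0.00159 s = 103986 bits.

104000 bits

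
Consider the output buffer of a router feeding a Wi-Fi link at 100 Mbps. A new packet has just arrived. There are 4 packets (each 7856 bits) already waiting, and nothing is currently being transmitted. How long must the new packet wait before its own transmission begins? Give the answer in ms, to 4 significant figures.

0.3142 ms

Each queued packet: L/R = 7856/100000000 = 0.07856 ms.
4 queued → 0.31424 ms.
Queuing delay = 0.3142 ms.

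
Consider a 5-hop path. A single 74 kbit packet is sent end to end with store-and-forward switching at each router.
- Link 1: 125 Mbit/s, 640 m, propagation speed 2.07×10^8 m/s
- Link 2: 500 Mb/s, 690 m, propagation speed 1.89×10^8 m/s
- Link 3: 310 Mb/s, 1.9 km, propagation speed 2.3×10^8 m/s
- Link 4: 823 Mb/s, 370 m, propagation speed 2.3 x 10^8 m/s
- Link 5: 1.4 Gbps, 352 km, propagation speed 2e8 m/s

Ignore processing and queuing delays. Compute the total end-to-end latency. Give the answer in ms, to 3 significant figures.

L = 74000 bits.
Transmission delays (L/R per hop): 0.592, 0.148, 0.23871, 0.0899149, 0.0528571 ms; sum = 1.12148 ms.
Propagation delays (d/s per hop): 0.00309179, 0.00365079, 0.00826087, 0.0016087, 1.76 ms; sum = 1.77661 ms.
End-to-end = 2.90 ms.

2.90 ms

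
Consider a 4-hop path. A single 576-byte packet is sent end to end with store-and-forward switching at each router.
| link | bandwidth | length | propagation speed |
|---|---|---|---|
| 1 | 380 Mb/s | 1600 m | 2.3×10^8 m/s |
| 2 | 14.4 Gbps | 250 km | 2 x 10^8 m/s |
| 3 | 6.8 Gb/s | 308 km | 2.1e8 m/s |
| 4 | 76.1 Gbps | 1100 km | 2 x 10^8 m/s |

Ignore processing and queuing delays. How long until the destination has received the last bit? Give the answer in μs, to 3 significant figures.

8240 μs

L = 576 × 8 = 4608 bits.
Transmission delays (L/R per hop): 12.1263, 0.32, 0.677647, 0.0605519 μs; sum = 13.1845 μs.
Propagation delays (d/s per hop): 6.95652, 1250, 1466.67, 5500 μs; sum = 8223.62 μs.
End-to-end = 8240 μs.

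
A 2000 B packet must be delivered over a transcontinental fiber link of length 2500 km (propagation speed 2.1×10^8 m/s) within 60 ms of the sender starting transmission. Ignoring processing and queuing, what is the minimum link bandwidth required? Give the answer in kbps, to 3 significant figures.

333 kbps

L = 16000 bits.
Propagation delay = 2500000 / 210000000 = 11.9048 ms.
Transmission budget = 60 − 11.9048 = 48.0952 ms.
R ≥ L / t_tx = 16000 bits / 0.0480952 s = 333 kbps.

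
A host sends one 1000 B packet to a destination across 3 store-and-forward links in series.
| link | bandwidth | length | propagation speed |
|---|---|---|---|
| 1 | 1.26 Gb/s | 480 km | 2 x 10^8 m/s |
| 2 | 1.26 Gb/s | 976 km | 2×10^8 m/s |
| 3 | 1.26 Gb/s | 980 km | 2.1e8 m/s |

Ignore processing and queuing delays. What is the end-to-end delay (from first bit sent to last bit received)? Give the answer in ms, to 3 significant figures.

12.0 ms

L = 1000 × 8 = 8000 bits.
Transmission delay per hop = L/R = 8000/1260000000 = 0.00634921 ms; 3 hops → 0.0190476 ms.
Propagation delays (d/s per hop): 2.4, 4.88, 4.66667 ms; sum = 11.9467 ms.
End-to-end = 12.0 ms.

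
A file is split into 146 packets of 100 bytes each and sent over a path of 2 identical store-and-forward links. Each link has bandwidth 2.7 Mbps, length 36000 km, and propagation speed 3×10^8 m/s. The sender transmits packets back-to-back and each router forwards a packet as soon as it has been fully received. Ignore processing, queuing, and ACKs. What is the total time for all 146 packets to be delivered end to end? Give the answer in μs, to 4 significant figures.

Per-hop transmission t_tx = L/R = 800/2700000 = 296.296 μs.
Per-hop propagation t_prop = 36000000/300000000 = 120000 μs.
Pipeline fill: first packet needs 2·t_tx to clear all hops; remaining 145 packets each add one t_tx.
Total = (2+146-1)·t_tx + 2·t_prop = 147·296.296 + 2·120000 = 283600 μs.

283600 μs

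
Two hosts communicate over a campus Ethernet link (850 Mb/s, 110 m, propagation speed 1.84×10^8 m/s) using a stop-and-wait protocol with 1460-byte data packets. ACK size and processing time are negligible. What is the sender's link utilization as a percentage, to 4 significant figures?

92.00 %

t_tx = L/R = 11680/850000000 = 1.37412e-05 s.
t_prop = 110/184000000 = 5.97826e-07 s; RTT = 1.19565e-06 s.
Cycle = t_tx + RTT = 1.49368e-05 s.
Utilization = t_tx / cycle = 1.37412e-05/1.49368e-05 = 92.00 %.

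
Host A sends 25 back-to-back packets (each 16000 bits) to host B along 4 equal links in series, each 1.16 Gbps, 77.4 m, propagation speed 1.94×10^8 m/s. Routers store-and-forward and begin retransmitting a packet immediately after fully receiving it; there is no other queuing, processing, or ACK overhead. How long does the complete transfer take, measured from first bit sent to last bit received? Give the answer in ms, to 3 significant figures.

Per-hop transmission t_tx = L/R = 16000/1160000000 = 0.0137931 ms.
Per-hop propagation t_prop = 77.4/194000000 = 0.000398969 ms.
Pipeline fill: first packet needs 4·t_tx to clear all hops; remaining 24 packets each add one t_tx.
Total = (4+25-1)·t_tx + 4·t_prop = 28·0.0137931 + 4·0.000398969 = 0.388 ms.

0.388 ms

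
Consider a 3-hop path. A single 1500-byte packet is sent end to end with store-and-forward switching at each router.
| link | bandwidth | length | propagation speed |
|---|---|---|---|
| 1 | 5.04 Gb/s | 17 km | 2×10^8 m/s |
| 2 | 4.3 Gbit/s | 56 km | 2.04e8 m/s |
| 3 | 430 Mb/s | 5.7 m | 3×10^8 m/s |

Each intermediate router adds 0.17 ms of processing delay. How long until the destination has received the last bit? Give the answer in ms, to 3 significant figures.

0.733 ms

L = 1500 × 8 = 12000 bits.
Transmission delays (L/R per hop): 0.00238095, 0.0027907, 0.027907 ms; sum = 0.0330786 ms.
Propagation delays (d/s per hop): 0.085, 0.27451, 1.9e-05 ms; sum = 0.359529 ms.
Processing at 2 router(s): 2 × 0.17 ms = 0.34 ms.
End-to-end = 0.733 ms.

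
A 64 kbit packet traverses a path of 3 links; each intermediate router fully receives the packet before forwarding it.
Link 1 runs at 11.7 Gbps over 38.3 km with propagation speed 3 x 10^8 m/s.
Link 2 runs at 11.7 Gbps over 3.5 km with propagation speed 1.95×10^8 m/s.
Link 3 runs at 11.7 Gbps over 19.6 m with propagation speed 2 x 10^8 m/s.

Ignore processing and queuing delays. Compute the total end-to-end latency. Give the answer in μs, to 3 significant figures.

L = 64000 bits.
Transmission delay per hop = L/R = 64000/11700000000 = 5.47009 μs; 3 hops → 16.4103 μs.
Propagation delays (d/s per hop): 127.667, 17.9487, 0.098 μs; sum = 145.713 μs.
End-to-end = 162 μs.

162 μs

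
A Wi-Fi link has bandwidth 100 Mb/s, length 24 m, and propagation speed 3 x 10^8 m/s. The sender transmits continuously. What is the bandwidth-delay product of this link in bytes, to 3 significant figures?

1.00 bytes

Propagation delay = 24 / 300000000 = 8e-08 s.
BDP = R × t_prop = 100000000 × 8e-08 = 8 bits.
In bytes: 8/8 = 1.00 bytes.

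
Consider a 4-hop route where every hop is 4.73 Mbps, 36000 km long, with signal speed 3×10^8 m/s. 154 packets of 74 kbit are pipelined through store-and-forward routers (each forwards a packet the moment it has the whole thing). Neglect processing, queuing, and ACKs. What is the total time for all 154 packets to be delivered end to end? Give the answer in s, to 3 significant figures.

2.94 s

Per-hop transmission t_tx = L/R = 74000/4730000 = 0.0156448 s.
Per-hop propagation t_prop = 36000000/300000000 = 0.12 s.
Pipeline fill: first packet needs 4·t_tx to clear all hops; remaining 153 packets each add one t_tx.
Total = (4+154-1)·t_tx + 4·t_prop = 157·0.0156448 + 4·0.12 = 2.94 s.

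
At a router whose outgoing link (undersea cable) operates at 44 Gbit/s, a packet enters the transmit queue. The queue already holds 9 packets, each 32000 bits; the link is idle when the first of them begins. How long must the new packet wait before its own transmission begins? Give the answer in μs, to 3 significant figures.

Each queued packet: L/R = 32000/44000000000 = 0.727273 μs.
9 queued → 6.54545 μs.
Queuing delay = 6.55 μs.

6.55 μs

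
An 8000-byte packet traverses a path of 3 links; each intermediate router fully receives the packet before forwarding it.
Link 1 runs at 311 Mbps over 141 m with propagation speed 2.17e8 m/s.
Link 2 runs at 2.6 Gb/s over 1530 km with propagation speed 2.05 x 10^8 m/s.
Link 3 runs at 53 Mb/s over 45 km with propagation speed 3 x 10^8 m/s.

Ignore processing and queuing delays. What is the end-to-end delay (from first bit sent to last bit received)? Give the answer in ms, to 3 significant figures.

L = 8000 × 8 = 64000 bits.
Transmission delays (L/R per hop): 0.205788, 0.0246154, 1.20755 ms; sum = 1.43795 ms.
Propagation delays (d/s per hop): 0.00064977, 7.46341, 0.15 ms; sum = 7.61406 ms.
End-to-end = 9.05 ms.

9.05 ms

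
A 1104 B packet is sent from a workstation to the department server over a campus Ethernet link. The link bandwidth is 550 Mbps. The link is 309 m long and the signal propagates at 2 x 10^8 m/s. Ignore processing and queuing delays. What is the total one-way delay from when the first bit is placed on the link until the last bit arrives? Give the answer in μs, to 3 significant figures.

L = 1104 × 8 = 8832 bits.
Transmission delay = L/R = 8832 / 550000000 = 16.0582 μs.
Propagation delay = d/s = 309 m / 200000000 m/s = 1.545 μs.
Total = 17.6 μs.

17.6 μs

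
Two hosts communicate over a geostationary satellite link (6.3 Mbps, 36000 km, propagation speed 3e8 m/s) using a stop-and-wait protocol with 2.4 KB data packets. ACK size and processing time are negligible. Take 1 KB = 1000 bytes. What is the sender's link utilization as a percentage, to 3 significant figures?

1.25 %

t_tx = L/R = 19200/6300000 = 0.00304762 s.
t_prop = 36000000/300000000 = 0.12 s; RTT = 0.24 s.
Cycle = t_tx + RTT = 0.243048 s.
Utilization = t_tx / cycle = 0.00304762/0.243048 = 1.25 %.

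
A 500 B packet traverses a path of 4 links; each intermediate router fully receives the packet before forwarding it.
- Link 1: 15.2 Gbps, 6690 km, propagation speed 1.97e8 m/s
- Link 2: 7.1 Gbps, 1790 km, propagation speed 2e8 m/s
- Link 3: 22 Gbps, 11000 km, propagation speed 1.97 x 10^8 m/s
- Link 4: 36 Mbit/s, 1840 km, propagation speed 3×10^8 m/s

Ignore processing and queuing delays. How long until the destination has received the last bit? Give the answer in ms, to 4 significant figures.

105.0 ms

L = 500 × 8 = 4000 bits.
Transmission delays (L/R per hop): 0.000263158, 0.00056338, 0.000181818, 0.111111 ms; sum = 0.112119 ms.
Propagation delays (d/s per hop): 33.9594, 8.95, 55.8376, 6.13333 ms; sum = 104.88 ms.
End-to-end = 105.0 ms.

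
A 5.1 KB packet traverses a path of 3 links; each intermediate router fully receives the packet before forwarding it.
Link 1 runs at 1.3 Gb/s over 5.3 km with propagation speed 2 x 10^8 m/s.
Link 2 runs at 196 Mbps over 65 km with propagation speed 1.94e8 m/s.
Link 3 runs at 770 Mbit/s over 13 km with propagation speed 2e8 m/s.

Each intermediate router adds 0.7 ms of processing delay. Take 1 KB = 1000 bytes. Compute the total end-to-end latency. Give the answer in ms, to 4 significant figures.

2.119 ms

L = 40800 bits.
Transmission delays (L/R per hop): 0.0313846, 0.208163, 0.052987 ms; sum = 0.292535 ms.
Propagation delays (d/s per hop): 0.0265, 0.335052, 0.065 ms; sum = 0.426552 ms.
Processing at 2 router(s): 2 × 0.7 ms = 1.4 ms.
End-to-end = 2.119 ms.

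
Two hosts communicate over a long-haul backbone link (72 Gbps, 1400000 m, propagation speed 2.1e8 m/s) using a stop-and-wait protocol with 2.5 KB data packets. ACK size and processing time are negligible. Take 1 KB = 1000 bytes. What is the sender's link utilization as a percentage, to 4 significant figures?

0.002083 %

t_tx = L/R = 20000/72000000000 = 2.77778e-07 s.
t_prop = 1400000/210000000 = 0.00666667 s; RTT = 0.0133333 s.
Cycle = t_tx + RTT = 0.0133336 s.
Utilization = t_tx / cycle = 2.77778e-07/0.0133336 = 0.002083 %.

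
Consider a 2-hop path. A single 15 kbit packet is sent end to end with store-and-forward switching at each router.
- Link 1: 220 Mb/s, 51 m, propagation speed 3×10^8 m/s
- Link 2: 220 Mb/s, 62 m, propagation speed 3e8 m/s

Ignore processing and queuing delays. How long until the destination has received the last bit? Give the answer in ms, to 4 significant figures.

L = 15000 bits.
Transmission delay per hop = L/R = 15000/220000000 = 0.0681818 ms; 2 hops → 0.136364 ms.
Propagation delays (d/s per hop): 0.00017, 0.000206667 ms; sum = 0.000376667 ms.
End-to-end = 0.1367 ms.

0.1367 ms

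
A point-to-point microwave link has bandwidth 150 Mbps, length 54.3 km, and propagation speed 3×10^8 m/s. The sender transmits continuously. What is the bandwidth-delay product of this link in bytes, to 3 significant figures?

3390 bytes

Propagation delay = 54300 / 300000000 = 0.000181 s.
BDP = R × t_prop = 150000000 × 0.000181 = 27150 bits.
In bytes: 27150/8 = 3390 bytes.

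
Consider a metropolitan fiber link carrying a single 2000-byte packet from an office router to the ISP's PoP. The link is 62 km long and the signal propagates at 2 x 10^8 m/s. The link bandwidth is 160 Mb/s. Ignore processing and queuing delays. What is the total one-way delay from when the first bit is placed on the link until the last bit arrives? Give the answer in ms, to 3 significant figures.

0.410 ms

L = 2000 × 8 = 16000 bits.
Transmission delay = L/R = 16000 / 160000000 = 0.1 ms.
Propagation delay = d/s = 62000 m / 200000000 m/s = 0.31 ms.
Total = 0.410 ms.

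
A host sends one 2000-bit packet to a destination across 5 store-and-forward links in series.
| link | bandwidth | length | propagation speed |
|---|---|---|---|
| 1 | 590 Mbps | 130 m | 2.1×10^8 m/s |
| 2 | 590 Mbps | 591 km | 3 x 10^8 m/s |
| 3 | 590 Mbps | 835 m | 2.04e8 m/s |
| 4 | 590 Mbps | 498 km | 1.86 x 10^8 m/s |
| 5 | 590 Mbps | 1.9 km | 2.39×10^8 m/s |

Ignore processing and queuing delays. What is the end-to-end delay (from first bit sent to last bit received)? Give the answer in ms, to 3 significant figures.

4.68 ms

Transmission delay per hop = L/R = 2000/590000000 = 0.00338983 ms; 5 hops → 0.0169492 ms.
Propagation delays (d/s per hop): 0.000619048, 1.97, 0.00409314, 2.67742, 0.00794979 ms; sum = 4.66008 ms.
End-to-end = 4.68 ms.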